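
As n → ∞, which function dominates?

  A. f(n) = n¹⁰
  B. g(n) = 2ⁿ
B

f(n) = n¹⁰ is O(n¹⁰), while g(n) = 2ⁿ is O(2ⁿ).
Since O(2ⁿ) grows faster than O(n¹⁰), g(n) dominates.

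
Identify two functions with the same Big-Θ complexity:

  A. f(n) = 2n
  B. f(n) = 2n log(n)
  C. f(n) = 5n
A and C

Examining each function:
  A. 2n is O(n)
  B. 2n log(n) is O(n log n)
  C. 5n is O(n)

Functions A and C both have the same complexity class.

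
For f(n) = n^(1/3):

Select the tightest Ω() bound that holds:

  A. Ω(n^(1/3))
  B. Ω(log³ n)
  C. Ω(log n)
A

f(n) = n^(1/3) is Ω(n^(1/3)).
All listed options are valid Big-Ω bounds (lower bounds),
but Ω(n^(1/3)) is the tightest (largest valid bound).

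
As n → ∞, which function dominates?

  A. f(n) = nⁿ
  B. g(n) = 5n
A

f(n) = nⁿ is O(nⁿ), while g(n) = 5n is O(n).
Since O(nⁿ) grows faster than O(n), f(n) dominates.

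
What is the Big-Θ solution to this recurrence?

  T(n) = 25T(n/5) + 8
Θ(n²)

Master Theorem: a = 25, b = 5, f(n) = 8.
Compute the critical exponent d = log₅(25) = 2.
Compare f(n) = Θ(1) against n^d:
  k = 0 < d = 2, so f(n) = O(n^(d-ε)) — Case 1.
  The recursion cost dominates: T(n) = Θ(n^d) = Θ(n²).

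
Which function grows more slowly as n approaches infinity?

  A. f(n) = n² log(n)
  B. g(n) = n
B

f(n) = n² log(n) is O(n² log n), while g(n) = n is O(n).
Since O(n) grows slower than O(n² log n), g(n) is dominated.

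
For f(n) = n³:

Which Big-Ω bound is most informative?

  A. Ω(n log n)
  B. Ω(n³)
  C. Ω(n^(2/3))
B

f(n) = n³ is Ω(n³).
All listed options are valid Big-Ω bounds (lower bounds),
but Ω(n³) is the tightest (largest valid bound).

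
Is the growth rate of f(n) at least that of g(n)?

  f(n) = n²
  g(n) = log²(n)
True

f(n) = n² is O(n²), and g(n) = log²(n) is O(log² n).
Since O(n²) grows at least as fast as O(log² n), f(n) = Ω(g(n)) is true.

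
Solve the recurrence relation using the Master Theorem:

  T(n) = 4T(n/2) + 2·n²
Θ(n² log n)

Master Theorem: a = 4, b = 2, f(n) = 2·n².
Compute the critical exponent d = log₂(4) = 2.
Compare f(n) = Θ(n²) against n^d:
  k = 2 = d, so f(n) = Θ(n^d) — Case 2.
  Work is balanced across levels: T(n) = Θ(n^d log n) = Θ(n² log n).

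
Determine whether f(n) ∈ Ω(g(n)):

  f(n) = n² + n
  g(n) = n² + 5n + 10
True

f(n) = n² + n and g(n) = n² + 5n + 10 are both O(n²).
Big-Ω permits equal growth rates (f ≥ c·g for some c > 0), so f(n) = Ω(g(n)) is true.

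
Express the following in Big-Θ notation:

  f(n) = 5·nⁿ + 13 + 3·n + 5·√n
Θ(nⁿ)

Order the terms by growth rate: 13 ≺ 5·√n ≺ 3·n ≺ 5·nⁿ.
The fastest-growing term 5·nⁿ dominates as n → ∞; dropping its constant factor gives Θ(nⁿ).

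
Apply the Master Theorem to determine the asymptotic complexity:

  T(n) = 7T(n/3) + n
Θ(n^log₃(7))

Master Theorem: a = 7, b = 3, f(n) = n.
Compute the critical exponent d = log₃(7) = 1.771.
Compare f(n) = Θ(n) against n^d:
  k = 1 < d = 1.771, so f(n) = O(n^(d-ε)) — Case 1.
  The recursion cost dominates: T(n) = Θ(n^d) = Θ(n^log₃(7)).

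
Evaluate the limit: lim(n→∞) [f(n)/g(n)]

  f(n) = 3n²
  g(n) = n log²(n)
∞

Since 3n² (O(n²)) grows faster than n log²(n) (O(n log² n)),
the ratio f(n)/g(n) → ∞ as n → ∞.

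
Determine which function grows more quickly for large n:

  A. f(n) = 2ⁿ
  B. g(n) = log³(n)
A

f(n) = 2ⁿ is O(2ⁿ), while g(n) = log³(n) is O(log³ n).
Since O(2ⁿ) grows faster than O(log³ n), f(n) dominates.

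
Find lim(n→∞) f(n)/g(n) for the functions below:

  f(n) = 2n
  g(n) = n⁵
0

Since 2n (O(n)) grows slower than n⁵ (O(n⁵)),
the ratio f(n)/g(n) → 0 as n → ∞.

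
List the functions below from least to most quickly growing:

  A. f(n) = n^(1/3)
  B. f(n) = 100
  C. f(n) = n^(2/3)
B < A < C

Comparing growth rates:
B = 100 is O(1)
A = n^(1/3) is O(n^(1/3))
C = n^(2/3) is O(n^(2/3))

Therefore, the order from slowest to fastest is: B < A < C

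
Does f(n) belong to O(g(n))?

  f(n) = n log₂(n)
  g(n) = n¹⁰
True

f(n) = n log₂(n) is O(n log n), and g(n) = n¹⁰ is O(n¹⁰).
Since O(n log n) ⊆ O(n¹⁰) (f grows no faster than g), f(n) = O(g(n)) is true.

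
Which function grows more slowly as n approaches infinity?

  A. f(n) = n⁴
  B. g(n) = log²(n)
B

f(n) = n⁴ is O(n⁴), while g(n) = log²(n) is O(log² n).
Since O(log² n) grows slower than O(n⁴), g(n) is dominated.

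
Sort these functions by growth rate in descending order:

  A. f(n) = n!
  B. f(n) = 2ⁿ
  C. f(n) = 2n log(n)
A > B > C

Comparing growth rates:
A = n! is O(n!)
B = 2ⁿ is O(2ⁿ)
C = 2n log(n) is O(n log n)

Therefore, the order from fastest to slowest is: A > B > C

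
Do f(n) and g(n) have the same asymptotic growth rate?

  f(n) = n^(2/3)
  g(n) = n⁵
False

f(n) = n^(2/3) is O(n^(2/3)), and g(n) = n⁵ is O(n⁵).
Since they have different growth rates, f(n) = Θ(g(n)) is false.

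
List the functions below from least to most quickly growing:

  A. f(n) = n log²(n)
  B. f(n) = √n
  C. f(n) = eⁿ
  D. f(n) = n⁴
B < A < D < C

Comparing growth rates:
B = √n is O(√n)
A = n log²(n) is O(n log² n)
D = n⁴ is O(n⁴)
C = eⁿ is O(eⁿ)

Therefore, the order from slowest to fastest is: B < A < D < C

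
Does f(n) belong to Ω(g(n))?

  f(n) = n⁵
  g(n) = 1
True

f(n) = n⁵ is O(n⁵), and g(n) = 1 is O(1).
Since O(n⁵) grows at least as fast as O(1), f(n) = Ω(g(n)) is true.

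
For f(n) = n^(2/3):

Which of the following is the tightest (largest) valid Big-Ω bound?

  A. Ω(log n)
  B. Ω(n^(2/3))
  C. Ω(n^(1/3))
B

f(n) = n^(2/3) is Ω(n^(2/3)).
All listed options are valid Big-Ω bounds (lower bounds),
but Ω(n^(2/3)) is the tightest (largest valid bound).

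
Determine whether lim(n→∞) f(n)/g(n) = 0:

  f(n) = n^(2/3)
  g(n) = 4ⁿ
True

f(n) = n^(2/3) is O(n^(2/3)), and g(n) = 4ⁿ is O(4ⁿ).
Since O(n^(2/3)) grows strictly slower than O(4ⁿ), f(n) = o(g(n)) is true.
This means lim(n→∞) f(n)/g(n) = 0.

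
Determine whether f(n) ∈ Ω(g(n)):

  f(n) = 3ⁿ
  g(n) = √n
True

f(n) = 3ⁿ is O(3ⁿ), and g(n) = √n is O(√n).
Since O(3ⁿ) grows at least as fast as O(√n), f(n) = Ω(g(n)) is true.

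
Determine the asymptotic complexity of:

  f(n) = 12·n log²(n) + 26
O(n log² n)

The dominant term in 12·n log²(n) + 26 is 12·n log²(n), which is Θ(n log² n).
Lower-order terms (26) are asymptotically negligible.
Constants are absorbed, so the tightest bound is O(n log² n).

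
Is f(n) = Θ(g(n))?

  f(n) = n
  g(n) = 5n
True

f(n) = n and g(n) = 5n are both O(n).
Since they have the same asymptotic growth rate, f(n) = Θ(g(n)) is true.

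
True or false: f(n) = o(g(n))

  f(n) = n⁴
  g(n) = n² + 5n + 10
False

f(n) = n⁴ is O(n⁴), and g(n) = n² + 5n + 10 is O(n²).
Since O(n⁴) grows faster than or equal to O(n²), f(n) = o(g(n)) is false.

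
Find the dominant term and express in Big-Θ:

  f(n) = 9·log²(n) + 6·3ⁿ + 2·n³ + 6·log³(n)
Θ(3ⁿ)

Order the terms by growth rate: 9·log²(n) ≺ 6·log³(n) ≺ 2·n³ ≺ 6·3ⁿ.
The fastest-growing term 6·3ⁿ dominates as n → ∞; dropping its constant factor gives Θ(3ⁿ).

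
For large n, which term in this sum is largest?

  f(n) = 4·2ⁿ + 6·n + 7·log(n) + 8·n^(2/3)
4·2ⁿ

Looking at each term:
  - 4·2ⁿ is O(2ⁿ)
  - 6·n is O(n)
  - 7·log(n) is O(log n)
  - 8·n^(2/3) is O(n^(2/3))

The term 4·2ⁿ (O(2ⁿ)) grows fastest and dominates all others.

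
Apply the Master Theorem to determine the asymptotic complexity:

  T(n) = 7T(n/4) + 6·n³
Θ(n³)

Master Theorem: a = 7, b = 4, f(n) = 6·n³.
Compute the critical exponent d = log₄(7) = 1.404.
Compare f(n) = Θ(n³) against n^d:
  k = 3 > d = 1.404, so f(n) = Ω(n^(d+ε)) — Case 3.
  Regularity: a·(n/b)^3/n^3 = a/b^3 = 7/64 < 1 ✓.
  The top-level work dominates: T(n) = Θ(f(n)) = Θ(n³).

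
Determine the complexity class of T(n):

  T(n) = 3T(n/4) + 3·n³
Θ(n³)

Master Theorem: a = 3, b = 4, f(n) = 3·n³.
Compute the critical exponent d = log₄(3) = 0.792.
Compare f(n) = Θ(n³) against n^d:
  k = 3 > d = 0.792, so f(n) = Ω(n^(d+ε)) — Case 3.
  Regularity: a·(n/b)^3/n^3 = a/b^3 = 3/64 < 1 ✓.
  The top-level work dominates: T(n) = Θ(f(n)) = Θ(n³).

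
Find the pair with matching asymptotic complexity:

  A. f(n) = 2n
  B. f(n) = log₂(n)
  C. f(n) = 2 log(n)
B and C

Examining each function:
  A. 2n is O(n)
  B. log₂(n) is O(log n)
  C. 2 log(n) is O(log n)

Functions B and C both have the same complexity class.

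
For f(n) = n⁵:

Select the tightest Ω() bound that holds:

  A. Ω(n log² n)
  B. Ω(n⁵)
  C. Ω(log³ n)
B

f(n) = n⁵ is Ω(n⁵).
All listed options are valid Big-Ω bounds (lower bounds),
but Ω(n⁵) is the tightest (largest valid bound).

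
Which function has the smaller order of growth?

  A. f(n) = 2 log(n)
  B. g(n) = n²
A

f(n) = 2 log(n) is O(log n), while g(n) = n² is O(n²).
Since O(log n) grows slower than O(n²), f(n) is dominated.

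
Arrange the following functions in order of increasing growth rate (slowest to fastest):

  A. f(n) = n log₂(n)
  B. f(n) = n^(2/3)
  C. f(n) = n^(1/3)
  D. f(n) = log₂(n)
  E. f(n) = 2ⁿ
D < C < B < A < E

Comparing growth rates:
D = log₂(n) is O(log n)
C = n^(1/3) is O(n^(1/3))
B = n^(2/3) is O(n^(2/3))
A = n log₂(n) is O(n log n)
E = 2ⁿ is O(2ⁿ)

Therefore, the order from slowest to fastest is: D < C < B < A < E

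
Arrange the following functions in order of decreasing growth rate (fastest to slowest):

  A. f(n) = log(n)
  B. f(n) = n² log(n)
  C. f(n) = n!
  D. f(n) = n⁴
C > D > B > A

Comparing growth rates:
C = n! is O(n!)
D = n⁴ is O(n⁴)
B = n² log(n) is O(n² log n)
A = log(n) is O(log n)

Therefore, the order from fastest to slowest is: C > D > B > A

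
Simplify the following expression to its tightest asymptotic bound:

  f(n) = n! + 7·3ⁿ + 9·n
Θ(n!)

Order the terms by growth rate: 9·n ≺ 7·3ⁿ ≺ n!.
The fastest-growing term n! dominates as n → ∞; dropping its constant factor gives Θ(n!).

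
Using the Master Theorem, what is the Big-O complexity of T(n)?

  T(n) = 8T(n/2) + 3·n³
Θ(n³ log n)

Master Theorem: a = 8, b = 2, f(n) = 3·n³.
Compute the critical exponent d = log₂(8) = 3.
Compare f(n) = Θ(n³) against n^d:
  k = 3 = d, so f(n) = Θ(n^d) — Case 2.
  Work is balanced across levels: T(n) = Θ(n^d log n) = Θ(n³ log n).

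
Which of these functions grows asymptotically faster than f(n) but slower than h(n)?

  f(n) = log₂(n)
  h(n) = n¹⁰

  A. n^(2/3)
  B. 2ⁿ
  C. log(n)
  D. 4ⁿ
A

We need g(n) with log₂(n) = o(g(n)) and g(n) = o(n¹⁰), i.e. O(log n) ≺ g ≺ O(n¹⁰).
Check each option:
  A. n^(2/3) — O(n^(2/3)) is strictly between O(log n) and O(n¹⁰) ✓
  B. 2ⁿ — O(2ⁿ) does not grow strictly slower than h(n)
  C. log(n) — O(log n) does not grow strictly faster than f(n)
  D. 4ⁿ — O(4ⁿ) does not grow strictly slower than h(n)

Only option A (n^(2/3)) lies strictly between.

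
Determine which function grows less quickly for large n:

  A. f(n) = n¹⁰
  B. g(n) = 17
B

f(n) = n¹⁰ is O(n¹⁰), while g(n) = 17 is O(1).
Since O(1) grows slower than O(n¹⁰), g(n) is dominated.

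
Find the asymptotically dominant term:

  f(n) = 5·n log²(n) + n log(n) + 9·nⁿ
9·nⁿ

Looking at each term:
  - 5·n log²(n) is O(n log² n)
  - n log(n) is O(n log n)
  - 9·nⁿ is O(nⁿ)

The term 9·nⁿ (O(nⁿ)) grows fastest and dominates all others.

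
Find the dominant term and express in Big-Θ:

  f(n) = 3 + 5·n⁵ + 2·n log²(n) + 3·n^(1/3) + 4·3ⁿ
Θ(3ⁿ)

Order the terms by growth rate: 3 ≺ 3·n^(1/3) ≺ 2·n log²(n) ≺ 5·n⁵ ≺ 4·3ⁿ.
The fastest-growing term 4·3ⁿ dominates as n → ∞; dropping its constant factor gives Θ(3ⁿ).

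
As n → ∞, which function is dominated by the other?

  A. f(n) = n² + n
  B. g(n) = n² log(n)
A

f(n) = n² + n is O(n²), while g(n) = n² log(n) is O(n² log n).
Since O(n²) grows slower than O(n² log n), f(n) is dominated.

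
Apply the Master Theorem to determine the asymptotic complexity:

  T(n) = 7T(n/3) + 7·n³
Θ(n³)

Master Theorem: a = 7, b = 3, f(n) = 7·n³.
Compute the critical exponent d = log₃(7) = 1.771.
Compare f(n) = Θ(n³) against n^d:
  k = 3 > d = 1.771, so f(n) = Ω(n^(d+ε)) — Case 3.
  Regularity: a·(n/b)^3/n^3 = a/b^3 = 7/27 < 1 ✓.
  The top-level work dominates: T(n) = Θ(f(n)) = Θ(n³).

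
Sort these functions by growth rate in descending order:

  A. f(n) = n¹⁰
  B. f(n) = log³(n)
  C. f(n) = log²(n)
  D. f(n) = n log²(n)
A > D > B > C

Comparing growth rates:
A = n¹⁰ is O(n¹⁰)
D = n log²(n) is O(n log² n)
B = log³(n) is O(log³ n)
C = log²(n) is O(log² n)

Therefore, the order from fastest to slowest is: A > D > B > C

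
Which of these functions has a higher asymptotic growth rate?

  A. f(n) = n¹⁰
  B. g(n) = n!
B

f(n) = n¹⁰ is O(n¹⁰), while g(n) = n! is O(n!).
Since O(n!) grows faster than O(n¹⁰), g(n) dominates.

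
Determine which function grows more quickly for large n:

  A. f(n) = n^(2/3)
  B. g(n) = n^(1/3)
A

f(n) = n^(2/3) is O(n^(2/3)), while g(n) = n^(1/3) is O(n^(1/3)).
Since O(n^(2/3)) grows faster than O(n^(1/3)), f(n) dominates.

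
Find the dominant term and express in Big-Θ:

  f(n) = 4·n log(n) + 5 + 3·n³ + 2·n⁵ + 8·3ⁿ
Θ(3ⁿ)

Order the terms by growth rate: 5 ≺ 4·n log(n) ≺ 3·n³ ≺ 2·n⁵ ≺ 8·3ⁿ.
The fastest-growing term 8·3ⁿ dominates as n → ∞; dropping its constant factor gives Θ(3ⁿ).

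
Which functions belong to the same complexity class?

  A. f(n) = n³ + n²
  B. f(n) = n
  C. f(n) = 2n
B and C

Examining each function:
  A. n³ + n² is O(n³)
  B. n is O(n)
  C. 2n is O(n)

Functions B and C both have the same complexity class.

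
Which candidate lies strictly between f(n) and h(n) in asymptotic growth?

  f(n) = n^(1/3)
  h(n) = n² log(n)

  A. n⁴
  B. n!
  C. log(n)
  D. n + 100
D

We need g(n) with n^(1/3) = o(g(n)) and g(n) = o(n² log(n)), i.e. O(n^(1/3)) ≺ g ≺ O(n² log n).
Check each option:
  A. n⁴ — O(n⁴) does not grow strictly slower than h(n)
  B. n! — O(n!) does not grow strictly slower than h(n)
  C. log(n) — O(log n) does not grow strictly faster than f(n)
  D. n + 100 — O(n) is strictly between O(n^(1/3)) and O(n² log n) ✓

Only option D (n + 100) lies strictly between.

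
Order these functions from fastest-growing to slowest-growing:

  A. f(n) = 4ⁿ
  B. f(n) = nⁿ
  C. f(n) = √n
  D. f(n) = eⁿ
B > A > D > C

Comparing growth rates:
B = nⁿ is O(nⁿ)
A = 4ⁿ is O(4ⁿ)
D = eⁿ is O(eⁿ)
C = √n is O(√n)

Therefore, the order from fastest to slowest is: B > A > D > C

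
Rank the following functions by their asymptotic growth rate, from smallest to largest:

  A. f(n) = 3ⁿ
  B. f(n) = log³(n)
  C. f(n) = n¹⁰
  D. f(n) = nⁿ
B < C < A < D

Comparing growth rates:
B = log³(n) is O(log³ n)
C = n¹⁰ is O(n¹⁰)
A = 3ⁿ is O(3ⁿ)
D = nⁿ is O(nⁿ)

Therefore, the order from slowest to fastest is: B < C < A < D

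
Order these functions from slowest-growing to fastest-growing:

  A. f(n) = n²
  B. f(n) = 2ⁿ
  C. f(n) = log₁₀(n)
C < A < B

Comparing growth rates:
C = log₁₀(n) is O(log n)
A = n² is O(n²)
B = 2ⁿ is O(2ⁿ)

Therefore, the order from slowest to fastest is: C < A < B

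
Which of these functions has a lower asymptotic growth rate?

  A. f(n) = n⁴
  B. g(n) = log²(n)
B

f(n) = n⁴ is O(n⁴), while g(n) = log²(n) is O(log² n).
Since O(log² n) grows slower than O(n⁴), g(n) is dominated.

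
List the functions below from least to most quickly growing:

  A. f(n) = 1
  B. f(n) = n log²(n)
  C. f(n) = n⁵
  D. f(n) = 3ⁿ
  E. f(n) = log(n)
A < E < B < C < D

Comparing growth rates:
A = 1 is O(1)
E = log(n) is O(log n)
B = n log²(n) is O(n log² n)
C = n⁵ is O(n⁵)
D = 3ⁿ is O(3ⁿ)

Therefore, the order from slowest to fastest is: A < E < B < C < D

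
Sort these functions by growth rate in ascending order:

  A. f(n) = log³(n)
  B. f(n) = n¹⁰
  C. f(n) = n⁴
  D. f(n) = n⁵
A < C < D < B

Comparing growth rates:
A = log³(n) is O(log³ n)
C = n⁴ is O(n⁴)
D = n⁵ is O(n⁵)
B = n¹⁰ is O(n¹⁰)

Therefore, the order from slowest to fastest is: A < C < D < B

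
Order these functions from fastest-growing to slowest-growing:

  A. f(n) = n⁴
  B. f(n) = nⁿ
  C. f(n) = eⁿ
B > C > A

Comparing growth rates:
B = nⁿ is O(nⁿ)
C = eⁿ is O(eⁿ)
A = n⁴ is O(n⁴)

Therefore, the order from fastest to slowest is: B > C > A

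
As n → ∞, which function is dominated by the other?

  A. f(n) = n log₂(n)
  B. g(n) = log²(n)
B

f(n) = n log₂(n) is O(n log n), while g(n) = log²(n) is O(log² n).
Since O(log² n) grows slower than O(n log n), g(n) is dominated.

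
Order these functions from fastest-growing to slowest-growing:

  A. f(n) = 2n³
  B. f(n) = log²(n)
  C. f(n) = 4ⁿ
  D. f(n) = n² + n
C > A > D > B

Comparing growth rates:
C = 4ⁿ is O(4ⁿ)
A = 2n³ is O(n³)
D = n² + n is O(n²)
B = log²(n) is O(log² n)

Therefore, the order from fastest to slowest is: C > A > D > B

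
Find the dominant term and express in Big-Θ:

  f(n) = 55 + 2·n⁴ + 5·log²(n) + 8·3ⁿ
Θ(3ⁿ)

Order the terms by growth rate: 55 ≺ 5·log²(n) ≺ 2·n⁴ ≺ 8·3ⁿ.
The fastest-growing term 8·3ⁿ dominates as n → ∞; dropping its constant factor gives Θ(3ⁿ).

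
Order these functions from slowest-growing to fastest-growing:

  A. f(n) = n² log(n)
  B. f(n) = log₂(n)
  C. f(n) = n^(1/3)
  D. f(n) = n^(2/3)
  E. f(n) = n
B < C < D < E < A

Comparing growth rates:
B = log₂(n) is O(log n)
C = n^(1/3) is O(n^(1/3))
D = n^(2/3) is O(n^(2/3))
E = n is O(n)
A = n² log(n) is O(n² log n)

Therefore, the order from slowest to fastest is: B < C < D < E < A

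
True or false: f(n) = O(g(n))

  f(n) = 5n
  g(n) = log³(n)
False

f(n) = 5n is O(n), and g(n) = log³(n) is O(log³ n).
Since O(n) grows faster than O(log³ n), f(n) = O(g(n)) is false.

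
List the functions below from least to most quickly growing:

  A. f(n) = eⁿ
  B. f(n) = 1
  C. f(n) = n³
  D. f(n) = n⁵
B < C < D < A

Comparing growth rates:
B = 1 is O(1)
C = n³ is O(n³)
D = n⁵ is O(n⁵)
A = eⁿ is O(eⁿ)

Therefore, the order from slowest to fastest is: B < C < D < A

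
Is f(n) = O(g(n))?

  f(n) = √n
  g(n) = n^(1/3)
False

f(n) = √n is O(√n), and g(n) = n^(1/3) is O(n^(1/3)).
Since O(√n) grows faster than O(n^(1/3)), f(n) = O(g(n)) is false.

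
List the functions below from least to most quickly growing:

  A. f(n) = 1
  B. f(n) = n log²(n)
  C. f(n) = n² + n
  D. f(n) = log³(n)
A < D < B < C

Comparing growth rates:
A = 1 is O(1)
D = log³(n) is O(log³ n)
B = n log²(n) is O(n log² n)
C = n² + n is O(n²)

Therefore, the order from slowest to fastest is: A < D < B < C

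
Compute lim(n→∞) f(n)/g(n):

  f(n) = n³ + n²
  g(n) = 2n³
1/2

Since n³ + n² and 2n³ have the same growth rate (O(n³)),
the ratio converges to a constant: 1/2.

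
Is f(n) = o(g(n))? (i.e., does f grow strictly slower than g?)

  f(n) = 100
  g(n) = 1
False

f(n) = 100 is O(1), and g(n) = 1 is O(1).
Since they have the same growth rate, f(n) = o(g(n)) is false.
(f = o(g) requires f to grow strictly slower, not equal.)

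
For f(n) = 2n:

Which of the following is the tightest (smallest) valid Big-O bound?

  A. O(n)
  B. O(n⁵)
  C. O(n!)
A

f(n) = 2n is O(n).
All listed options are valid Big-O bounds (upper bounds),
but O(n) is the tightest (smallest valid bound).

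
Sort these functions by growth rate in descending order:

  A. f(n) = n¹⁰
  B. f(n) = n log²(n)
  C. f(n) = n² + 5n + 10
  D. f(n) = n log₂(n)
A > C > B > D

Comparing growth rates:
A = n¹⁰ is O(n¹⁰)
C = n² + 5n + 10 is O(n²)
B = n log²(n) is O(n log² n)
D = n log₂(n) is O(n log n)

Therefore, the order from fastest to slowest is: A > C > B > D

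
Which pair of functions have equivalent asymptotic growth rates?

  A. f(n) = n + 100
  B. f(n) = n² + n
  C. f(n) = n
A and C

Examining each function:
  A. n + 100 is O(n)
  B. n² + n is O(n²)
  C. n is O(n)

Functions A and C both have the same complexity class.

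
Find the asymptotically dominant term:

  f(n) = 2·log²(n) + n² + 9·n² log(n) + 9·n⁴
9·n⁴

Looking at each term:
  - 2·log²(n) is O(log² n)
  - n² is O(n²)
  - 9·n² log(n) is O(n² log n)
  - 9·n⁴ is O(n⁴)

The term 9·n⁴ (O(n⁴)) grows fastest and dominates all others.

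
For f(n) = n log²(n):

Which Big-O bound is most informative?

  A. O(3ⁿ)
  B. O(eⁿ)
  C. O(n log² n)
C

f(n) = n log²(n) is O(n log² n).
All listed options are valid Big-O bounds (upper bounds),
but O(n log² n) is the tightest (smallest valid bound).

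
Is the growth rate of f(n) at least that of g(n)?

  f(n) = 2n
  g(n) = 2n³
False

f(n) = 2n is O(n), and g(n) = 2n³ is O(n³).
Since O(n) grows slower than O(n³), f(n) = Ω(g(n)) is false.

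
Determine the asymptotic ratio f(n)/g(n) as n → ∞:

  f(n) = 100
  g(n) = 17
100/17

Since 100 and 17 have the same growth rate (O(1)),
the ratio converges to a constant: 100/17.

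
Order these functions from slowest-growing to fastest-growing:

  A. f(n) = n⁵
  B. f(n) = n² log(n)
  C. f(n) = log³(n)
C < B < A

Comparing growth rates:
C = log³(n) is O(log³ n)
B = n² log(n) is O(n² log n)
A = n⁵ is O(n⁵)

Therefore, the order from slowest to fastest is: C < B < A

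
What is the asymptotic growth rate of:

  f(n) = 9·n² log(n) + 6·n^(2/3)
Θ(n² log n)

Order the terms by growth rate: 6·n^(2/3) ≺ 9·n² log(n).
The fastest-growing term 9·n² log(n) dominates as n → ∞; dropping its constant factor gives Θ(n² log n).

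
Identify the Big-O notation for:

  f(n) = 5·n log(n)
O(n log n)

The dominant term in 5·n log(n) is 5·n log(n), which is Θ(n log n).
Constants are absorbed, so the tightest bound is O(n log n).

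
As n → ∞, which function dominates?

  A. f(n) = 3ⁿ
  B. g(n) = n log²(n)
A

f(n) = 3ⁿ is O(3ⁿ), while g(n) = n log²(n) is O(n log² n).
Since O(3ⁿ) grows faster than O(n log² n), f(n) dominates.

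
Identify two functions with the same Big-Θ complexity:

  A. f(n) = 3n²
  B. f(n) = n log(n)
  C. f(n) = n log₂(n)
B and C

Examining each function:
  A. 3n² is O(n²)
  B. n log(n) is O(n log n)
  C. n log₂(n) is O(n log n)

Functions B and C both have the same complexity class.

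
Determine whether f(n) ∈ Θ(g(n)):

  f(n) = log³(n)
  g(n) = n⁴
False

f(n) = log³(n) is O(log³ n), and g(n) = n⁴ is O(n⁴).
Since they have different growth rates, f(n) = Θ(g(n)) is false.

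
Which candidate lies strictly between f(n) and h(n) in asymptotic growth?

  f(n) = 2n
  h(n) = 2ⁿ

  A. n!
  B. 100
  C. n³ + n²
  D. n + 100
C

We need g(n) with 2n = o(g(n)) and g(n) = o(2ⁿ), i.e. O(n) ≺ g ≺ O(2ⁿ).
Check each option:
  A. n! — O(n!) does not grow strictly slower than h(n)
  B. 100 — O(1) does not grow strictly faster than f(n)
  C. n³ + n² — O(n³) is strictly between O(n) and O(2ⁿ) ✓
  D. n + 100 — O(n) does not grow strictly faster than f(n)

Only option C (n³ + n²) lies strictly between.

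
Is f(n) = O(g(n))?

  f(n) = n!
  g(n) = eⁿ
False

f(n) = n! is O(n!), and g(n) = eⁿ is O(eⁿ).
Since O(n!) grows faster than O(eⁿ), f(n) = O(g(n)) is false.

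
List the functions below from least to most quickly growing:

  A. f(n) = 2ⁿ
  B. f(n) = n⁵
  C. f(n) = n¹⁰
B < C < A

Comparing growth rates:
B = n⁵ is O(n⁵)
C = n¹⁰ is O(n¹⁰)
A = 2ⁿ is O(2ⁿ)

Therefore, the order from slowest to fastest is: B < C < A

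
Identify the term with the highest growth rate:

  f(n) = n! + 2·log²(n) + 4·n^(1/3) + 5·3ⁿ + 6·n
n!

Looking at each term:
  - n! is O(n!)
  - 2·log²(n) is O(log² n)
  - 4·n^(1/3) is O(n^(1/3))
  - 5·3ⁿ is O(3ⁿ)
  - 6·n is O(n)

The term n! (O(n!)) grows fastest and dominates all others.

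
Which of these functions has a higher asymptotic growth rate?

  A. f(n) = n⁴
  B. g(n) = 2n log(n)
A

f(n) = n⁴ is O(n⁴), while g(n) = 2n log(n) is O(n log n).
Since O(n⁴) grows faster than O(n log n), f(n) dominates.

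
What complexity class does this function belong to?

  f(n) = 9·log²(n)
O(log² n)

The dominant term in 9·log²(n) is 9·log²(n), which is Θ(log² n).
Constants are absorbed, so the tightest bound is O(log² n).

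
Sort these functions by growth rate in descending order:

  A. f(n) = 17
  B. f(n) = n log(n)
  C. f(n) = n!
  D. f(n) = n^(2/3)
C > B > D > A

Comparing growth rates:
C = n! is O(n!)
B = n log(n) is O(n log n)
D = n^(2/3) is O(n^(2/3))
A = 17 is O(1)

Therefore, the order from fastest to slowest is: C > B > D > A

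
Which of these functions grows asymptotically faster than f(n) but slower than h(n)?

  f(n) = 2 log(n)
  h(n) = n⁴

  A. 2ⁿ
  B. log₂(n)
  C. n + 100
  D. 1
C

We need g(n) with 2 log(n) = o(g(n)) and g(n) = o(n⁴), i.e. O(log n) ≺ g ≺ O(n⁴).
Check each option:
  A. 2ⁿ — O(2ⁿ) does not grow strictly slower than h(n)
  B. log₂(n) — O(log n) does not grow strictly faster than f(n)
  C. n + 100 — O(n) is strictly between O(log n) and O(n⁴) ✓
  D. 1 — O(1) does not grow strictly faster than f(n)

Only option C (n + 100) lies strictly between.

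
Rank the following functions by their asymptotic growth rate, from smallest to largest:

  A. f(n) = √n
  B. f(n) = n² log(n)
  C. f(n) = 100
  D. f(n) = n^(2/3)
C < A < D < B

Comparing growth rates:
C = 100 is O(1)
A = √n is O(√n)
D = n^(2/3) is O(n^(2/3))
B = n² log(n) is O(n² log n)

Therefore, the order from slowest to fastest is: C < A < D < B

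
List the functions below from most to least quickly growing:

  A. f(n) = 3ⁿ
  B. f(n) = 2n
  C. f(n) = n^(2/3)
A > B > C

Comparing growth rates:
A = 3ⁿ is O(3ⁿ)
B = 2n is O(n)
C = n^(2/3) is O(n^(2/3))

Therefore, the order from fastest to slowest is: A > B > C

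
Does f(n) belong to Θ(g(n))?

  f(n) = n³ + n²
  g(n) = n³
True

f(n) = n³ + n² and g(n) = n³ are both O(n³).
Since they have the same asymptotic growth rate, f(n) = Θ(g(n)) is true.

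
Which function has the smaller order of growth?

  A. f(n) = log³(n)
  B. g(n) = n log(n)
A

f(n) = log³(n) is O(log³ n), while g(n) = n log(n) is O(n log n).
Since O(log³ n) grows slower than O(n log n), f(n) is dominated.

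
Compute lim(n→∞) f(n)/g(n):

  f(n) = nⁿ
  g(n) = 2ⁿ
∞

Since nⁿ (O(nⁿ)) grows faster than 2ⁿ (O(2ⁿ)),
the ratio f(n)/g(n) → ∞ as n → ∞.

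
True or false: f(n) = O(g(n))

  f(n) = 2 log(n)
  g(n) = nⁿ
True

f(n) = 2 log(n) is O(log n), and g(n) = nⁿ is O(nⁿ).
Since O(log n) ⊆ O(nⁿ) (f grows no faster than g), f(n) = O(g(n)) is true.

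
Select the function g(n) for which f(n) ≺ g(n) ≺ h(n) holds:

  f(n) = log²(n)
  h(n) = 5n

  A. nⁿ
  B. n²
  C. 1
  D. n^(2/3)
D

We need g(n) with log²(n) = o(g(n)) and g(n) = o(5n), i.e. O(log² n) ≺ g ≺ O(n).
Check each option:
  A. nⁿ — O(nⁿ) does not grow strictly slower than h(n)
  B. n² — O(n²) does not grow strictly slower than h(n)
  C. 1 — O(1) does not grow strictly faster than f(n)
  D. n^(2/3) — O(n^(2/3)) is strictly between O(log² n) and O(n) ✓

Only option D (n^(2/3)) lies strictly between.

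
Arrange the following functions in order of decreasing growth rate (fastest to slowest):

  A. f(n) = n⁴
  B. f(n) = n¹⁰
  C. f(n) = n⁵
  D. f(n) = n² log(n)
B > C > A > D

Comparing growth rates:
B = n¹⁰ is O(n¹⁰)
C = n⁵ is O(n⁵)
A = n⁴ is O(n⁴)
D = n² log(n) is O(n² log n)

Therefore, the order from fastest to slowest is: B > C > A > D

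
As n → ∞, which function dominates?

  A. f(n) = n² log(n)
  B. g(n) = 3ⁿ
B

f(n) = n² log(n) is O(n² log n), while g(n) = 3ⁿ is O(3ⁿ).
Since O(3ⁿ) grows faster than O(n² log n), g(n) dominates.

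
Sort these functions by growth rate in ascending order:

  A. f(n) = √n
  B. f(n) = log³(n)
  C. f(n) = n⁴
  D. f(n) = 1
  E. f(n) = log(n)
D < E < B < A < C

Comparing growth rates:
D = 1 is O(1)
E = log(n) is O(log n)
B = log³(n) is O(log³ n)
A = √n is O(√n)
C = n⁴ is O(n⁴)

Therefore, the order from slowest to fastest is: D < E < B < A < C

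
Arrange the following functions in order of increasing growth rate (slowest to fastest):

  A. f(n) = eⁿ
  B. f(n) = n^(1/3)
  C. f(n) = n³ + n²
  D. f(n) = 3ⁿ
B < C < A < D

Comparing growth rates:
B = n^(1/3) is O(n^(1/3))
C = n³ + n² is O(n³)
A = eⁿ is O(eⁿ)
D = 3ⁿ is O(3ⁿ)

Therefore, the order from slowest to fastest is: B < C < A < D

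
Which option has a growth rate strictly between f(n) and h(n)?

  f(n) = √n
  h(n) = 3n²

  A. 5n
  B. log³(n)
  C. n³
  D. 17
A

We need g(n) with √n = o(g(n)) and g(n) = o(3n²), i.e. O(√n) ≺ g ≺ O(n²).
Check each option:
  A. 5n — O(n) is strictly between O(√n) and O(n²) ✓
  B. log³(n) — O(log³ n) does not grow strictly faster than f(n)
  C. n³ — O(n³) does not grow strictly slower than h(n)
  D. 17 — O(1) does not grow strictly faster than f(n)

Only option A (5n) lies strictly between.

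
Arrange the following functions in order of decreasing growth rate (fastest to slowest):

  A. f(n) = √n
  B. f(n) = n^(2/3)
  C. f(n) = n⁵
C > B > A

Comparing growth rates:
C = n⁵ is O(n⁵)
B = n^(2/3) is O(n^(2/3))
A = √n is O(√n)

Therefore, the order from fastest to slowest is: C > B > A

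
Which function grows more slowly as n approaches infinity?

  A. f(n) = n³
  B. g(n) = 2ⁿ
A

f(n) = n³ is O(n³), while g(n) = 2ⁿ is O(2ⁿ).
Since O(n³) grows slower than O(2ⁿ), f(n) is dominated.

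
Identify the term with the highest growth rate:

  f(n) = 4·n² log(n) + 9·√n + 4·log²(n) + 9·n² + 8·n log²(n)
4·n² log(n)

Looking at each term:
  - 4·n² log(n) is O(n² log n)
  - 9·√n is O(√n)
  - 4·log²(n) is O(log² n)
  - 9·n² is O(n²)
  - 8·n log²(n) is O(n log² n)

The term 4·n² log(n) (O(n² log n)) grows fastest and dominates all others.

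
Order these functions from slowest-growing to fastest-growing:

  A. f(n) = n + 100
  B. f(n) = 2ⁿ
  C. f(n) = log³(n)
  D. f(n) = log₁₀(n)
D < C < A < B

Comparing growth rates:
D = log₁₀(n) is O(log n)
C = log³(n) is O(log³ n)
A = n + 100 is O(n)
B = 2ⁿ is O(2ⁿ)

Therefore, the order from slowest to fastest is: D < C < A < B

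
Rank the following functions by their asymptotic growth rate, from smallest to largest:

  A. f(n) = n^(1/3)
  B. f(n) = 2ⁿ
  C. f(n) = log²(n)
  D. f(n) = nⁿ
C < A < B < D

Comparing growth rates:
C = log²(n) is O(log² n)
A = n^(1/3) is O(n^(1/3))
B = 2ⁿ is O(2ⁿ)
D = nⁿ is O(nⁿ)

Therefore, the order from slowest to fastest is: C < A < B < D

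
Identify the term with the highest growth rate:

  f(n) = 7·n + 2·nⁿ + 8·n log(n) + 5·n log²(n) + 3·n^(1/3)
2·nⁿ

Looking at each term:
  - 7·n is O(n)
  - 2·nⁿ is O(nⁿ)
  - 8·n log(n) is O(n log n)
  - 5·n log²(n) is O(n log² n)
  - 3·n^(1/3) is O(n^(1/3))

The term 2·nⁿ (O(nⁿ)) grows fastest and dominates all others.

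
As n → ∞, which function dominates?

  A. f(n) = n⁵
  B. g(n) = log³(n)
A

f(n) = n⁵ is O(n⁵), while g(n) = log³(n) is O(log³ n).
Since O(n⁵) grows faster than O(log³ n), f(n) dominates.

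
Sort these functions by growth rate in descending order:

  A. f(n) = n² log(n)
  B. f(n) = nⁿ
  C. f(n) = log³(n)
B > A > C

Comparing growth rates:
B = nⁿ is O(nⁿ)
A = n² log(n) is O(n² log n)
C = log³(n) is O(log³ n)

Therefore, the order from fastest to slowest is: B > A > C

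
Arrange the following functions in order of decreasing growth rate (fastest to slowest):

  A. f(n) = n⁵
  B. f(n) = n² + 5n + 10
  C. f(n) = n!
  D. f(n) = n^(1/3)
C > A > B > D

Comparing growth rates:
C = n! is O(n!)
A = n⁵ is O(n⁵)
B = n² + 5n + 10 is O(n²)
D = n^(1/3) is O(n^(1/3))

Therefore, the order from fastest to slowest is: C > A > B > D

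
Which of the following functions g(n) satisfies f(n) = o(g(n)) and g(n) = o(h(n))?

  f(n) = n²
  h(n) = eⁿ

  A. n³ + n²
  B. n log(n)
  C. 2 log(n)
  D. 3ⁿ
A

We need g(n) with n² = o(g(n)) and g(n) = o(eⁿ), i.e. O(n²) ≺ g ≺ O(eⁿ).
Check each option:
  A. n³ + n² — O(n³) is strictly between O(n²) and O(eⁿ) ✓
  B. n log(n) — O(n log n) does not grow strictly faster than f(n)
  C. 2 log(n) — O(log n) does not grow strictly faster than f(n)
  D. 3ⁿ — O(3ⁿ) does not grow strictly slower than h(n)

Only option A (n³ + n²) lies strictly between.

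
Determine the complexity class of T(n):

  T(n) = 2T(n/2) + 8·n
Θ(n log n)

Master Theorem: a = 2, b = 2, f(n) = 8·n.
Compute the critical exponent d = log₂(2) = 1.
Compare f(n) = Θ(n) against n^d:
  k = 1 = d, so f(n) = Θ(n^d) — Case 2.
  Work is balanced across levels: T(n) = Θ(n^d log n) = Θ(n log n).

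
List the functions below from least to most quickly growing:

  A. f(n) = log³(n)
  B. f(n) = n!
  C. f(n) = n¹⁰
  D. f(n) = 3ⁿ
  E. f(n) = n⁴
A < E < C < D < B

Comparing growth rates:
A = log³(n) is O(log³ n)
E = n⁴ is O(n⁴)
C = n¹⁰ is O(n¹⁰)
D = 3ⁿ is O(3ⁿ)
B = n! is O(n!)

Therefore, the order from slowest to fastest is: A < E < C < D < B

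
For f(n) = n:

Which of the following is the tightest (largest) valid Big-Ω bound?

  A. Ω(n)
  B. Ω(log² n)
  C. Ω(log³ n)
A

f(n) = n is Ω(n).
All listed options are valid Big-Ω bounds (lower bounds),
but Ω(n) is the tightest (largest valid bound).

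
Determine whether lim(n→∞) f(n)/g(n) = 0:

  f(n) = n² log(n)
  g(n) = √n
False

f(n) = n² log(n) is O(n² log n), and g(n) = √n is O(√n).
Since O(n² log n) grows faster than or equal to O(√n), f(n) = o(g(n)) is false.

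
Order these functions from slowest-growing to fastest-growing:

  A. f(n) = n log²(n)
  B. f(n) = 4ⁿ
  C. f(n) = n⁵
A < C < B

Comparing growth rates:
A = n log²(n) is O(n log² n)
C = n⁵ is O(n⁵)
B = 4ⁿ is O(4ⁿ)

Therefore, the order from slowest to fastest is: A < C < B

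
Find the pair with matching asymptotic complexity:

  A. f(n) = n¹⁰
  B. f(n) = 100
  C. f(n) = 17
B and C

Examining each function:
  A. n¹⁰ is O(n¹⁰)
  B. 100 is O(1)
  C. 17 is O(1)

Functions B and C both have the same complexity class.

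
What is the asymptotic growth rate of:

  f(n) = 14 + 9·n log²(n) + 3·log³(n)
Θ(n log² n)

Order the terms by growth rate: 14 ≺ 3·log³(n) ≺ 9·n log²(n).
The fastest-growing term 9·n log²(n) dominates as n → ∞; dropping its constant factor gives Θ(n log² n).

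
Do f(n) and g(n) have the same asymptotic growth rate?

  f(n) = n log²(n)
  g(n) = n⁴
False

f(n) = n log²(n) is O(n log² n), and g(n) = n⁴ is O(n⁴).
Since they have different growth rates, f(n) = Θ(g(n)) is false.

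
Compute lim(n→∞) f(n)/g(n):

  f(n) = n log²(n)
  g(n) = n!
0

Since n log²(n) (O(n log² n)) grows slower than n! (O(n!)),
the ratio f(n)/g(n) → 0 as n → ∞.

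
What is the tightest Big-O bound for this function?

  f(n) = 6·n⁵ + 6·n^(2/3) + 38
O(n⁵)

The dominant term in 6·n⁵ + 6·n^(2/3) + 38 is 6·n⁵, which is Θ(n⁵).
Lower-order terms (6·n^(2/3), 38) are asymptotically negligible.
Constants are absorbed, so the tightest bound is O(n⁵).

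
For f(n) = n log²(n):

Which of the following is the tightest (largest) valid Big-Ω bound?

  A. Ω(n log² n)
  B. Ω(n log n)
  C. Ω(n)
A

f(n) = n log²(n) is Ω(n log² n).
All listed options are valid Big-Ω bounds (lower bounds),
but Ω(n log² n) is the tightest (largest valid bound).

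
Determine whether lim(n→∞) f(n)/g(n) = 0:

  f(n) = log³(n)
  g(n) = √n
True

f(n) = log³(n) is O(log³ n), and g(n) = √n is O(√n).
Since O(log³ n) grows strictly slower than O(√n), f(n) = o(g(n)) is true.
This means lim(n→∞) f(n)/g(n) = 0.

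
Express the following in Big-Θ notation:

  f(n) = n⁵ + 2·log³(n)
Θ(n⁵)

Order the terms by growth rate: 2·log³(n) ≺ n⁵.
The fastest-growing term n⁵ dominates as n → ∞; dropping its constant factor gives Θ(n⁵).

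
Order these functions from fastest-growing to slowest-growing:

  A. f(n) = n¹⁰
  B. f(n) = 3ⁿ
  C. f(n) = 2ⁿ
B > C > A

Comparing growth rates:
B = 3ⁿ is O(3ⁿ)
C = 2ⁿ is O(2ⁿ)
A = n¹⁰ is O(n¹⁰)

Therefore, the order from fastest to slowest is: B > C > A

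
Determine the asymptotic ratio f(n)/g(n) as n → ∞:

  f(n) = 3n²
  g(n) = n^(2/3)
∞

Since 3n² (O(n²)) grows faster than n^(2/3) (O(n^(2/3))),
the ratio f(n)/g(n) → ∞ as n → ∞.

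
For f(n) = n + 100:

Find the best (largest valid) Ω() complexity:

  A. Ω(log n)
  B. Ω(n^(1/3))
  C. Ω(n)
C

f(n) = n + 100 is Ω(n).
All listed options are valid Big-Ω bounds (lower bounds),
but Ω(n) is the tightest (largest valid bound).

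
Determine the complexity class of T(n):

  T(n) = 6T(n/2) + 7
Θ(n^log₂(6))

Master Theorem: a = 6, b = 2, f(n) = 7.
Compute the critical exponent d = log₂(6) = 2.585.
Compare f(n) = Θ(1) against n^d:
  k = 0 < d = 2.585, so f(n) = O(n^(d-ε)) — Case 1.
  The recursion cost dominates: T(n) = Θ(n^d) = Θ(n^log₂(6)).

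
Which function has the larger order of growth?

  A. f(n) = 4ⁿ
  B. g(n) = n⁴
A

f(n) = 4ⁿ is O(4ⁿ), while g(n) = n⁴ is O(n⁴).
Since O(4ⁿ) grows faster than O(n⁴), f(n) dominates.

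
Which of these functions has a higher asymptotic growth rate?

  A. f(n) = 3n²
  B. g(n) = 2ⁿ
B

f(n) = 3n² is O(n²), while g(n) = 2ⁿ is O(2ⁿ).
Since O(2ⁿ) grows faster than O(n²), g(n) dominates.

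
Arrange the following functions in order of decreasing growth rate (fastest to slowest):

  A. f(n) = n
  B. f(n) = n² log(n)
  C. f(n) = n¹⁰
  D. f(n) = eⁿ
D > C > B > A

Comparing growth rates:
D = eⁿ is O(eⁿ)
C = n¹⁰ is O(n¹⁰)
B = n² log(n) is O(n² log n)
A = n is O(n)

Therefore, the order from fastest to slowest is: D > C > B > A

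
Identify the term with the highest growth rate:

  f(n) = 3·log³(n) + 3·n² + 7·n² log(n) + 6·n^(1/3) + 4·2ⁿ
4·2ⁿ

Looking at each term:
  - 3·log³(n) is O(log³ n)
  - 3·n² is O(n²)
  - 7·n² log(n) is O(n² log n)
  - 6·n^(1/3) is O(n^(1/3))
  - 4·2ⁿ is O(2ⁿ)

The term 4·2ⁿ (O(2ⁿ)) grows fastest and dominates all others.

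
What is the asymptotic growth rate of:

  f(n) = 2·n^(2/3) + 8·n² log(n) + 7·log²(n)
Θ(n² log n)

Order the terms by growth rate: 7·log²(n) ≺ 2·n^(2/3) ≺ 8·n² log(n).
The fastest-growing term 8·n² log(n) dominates as n → ∞; dropping its constant factor gives Θ(n² log n).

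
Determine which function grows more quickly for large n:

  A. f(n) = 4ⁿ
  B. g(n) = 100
A

f(n) = 4ⁿ is O(4ⁿ), while g(n) = 100 is O(1).
Since O(4ⁿ) grows faster than O(1), f(n) dominates.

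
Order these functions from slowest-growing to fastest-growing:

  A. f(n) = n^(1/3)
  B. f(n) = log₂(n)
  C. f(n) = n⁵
B < A < C

Comparing growth rates:
B = log₂(n) is O(log n)
A = n^(1/3) is O(n^(1/3))
C = n⁵ is O(n⁵)

Therefore, the order from slowest to fastest is: B < A < C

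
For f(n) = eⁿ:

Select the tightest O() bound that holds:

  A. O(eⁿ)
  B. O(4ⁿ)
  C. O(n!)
A

f(n) = eⁿ is O(eⁿ).
All listed options are valid Big-O bounds (upper bounds),
but O(eⁿ) is the tightest (smallest valid bound).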